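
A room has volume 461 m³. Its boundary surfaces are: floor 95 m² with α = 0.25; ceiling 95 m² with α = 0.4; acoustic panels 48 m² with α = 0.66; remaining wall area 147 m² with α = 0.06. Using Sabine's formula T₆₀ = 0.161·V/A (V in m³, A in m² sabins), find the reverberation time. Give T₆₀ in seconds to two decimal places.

0.73 s

Summing Sᵢαᵢ: 95·0.25 + 95·0.4 + 48·0.66 + 147·0.06 = 102.25 m².
T₆₀ = 0.161·V/A = 0.161·461/102.25 = 0.726 s.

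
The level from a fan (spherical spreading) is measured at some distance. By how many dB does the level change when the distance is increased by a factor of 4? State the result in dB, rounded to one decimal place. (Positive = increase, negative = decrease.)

-12.0 dB

A point source loses 6 dB per doubling of distance; generally ΔL = −20·log₁₀(r₂/r₁).
ΔL = −20·log₁₀(4) = -12.04 dB.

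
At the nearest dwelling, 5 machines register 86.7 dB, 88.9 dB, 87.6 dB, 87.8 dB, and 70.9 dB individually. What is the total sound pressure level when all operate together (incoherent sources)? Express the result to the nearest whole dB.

Incoherent sources combine by intensity addition: L_total = 10·log₁₀(Σ 10^(L_i/10)).
Σ 10^(L/10) = 10^(86.7/10) + 10^(88.9/10) + 10^(87.6/10) + 10^(87.8/10) + 10^(70.9/10) = 2.434e+09.
L_total = 10·log₁₀(2.434e+09) = 93.86 dB.

94 dB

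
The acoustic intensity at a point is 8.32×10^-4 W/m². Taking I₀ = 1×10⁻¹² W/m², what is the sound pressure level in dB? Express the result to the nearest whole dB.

89 dB

I/I₀ = 8.32×10^-4/10⁻¹² = 8.32×10^8, and L = 10·log₁₀(I/I₀).
L = 10·(0.9201 + 8) = 89.20 dB.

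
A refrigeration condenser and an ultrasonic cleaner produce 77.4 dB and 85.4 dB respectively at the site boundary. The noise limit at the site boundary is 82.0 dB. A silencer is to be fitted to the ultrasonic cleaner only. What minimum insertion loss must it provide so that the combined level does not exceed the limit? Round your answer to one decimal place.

5.2 dB

The untreated sources together contribute 10^(77.4/10) = 5.495e+07, i.e. 77.40 dB.
To meet 82.0 dB overall, the treated ultrasonic cleaner may contribute at most 10^(82.0/10) − 5.495e+07 = 1.035e+08, i.e. 80.15 dB.
Required insertion loss = 85.4 − 80.15 = 5.25 dB.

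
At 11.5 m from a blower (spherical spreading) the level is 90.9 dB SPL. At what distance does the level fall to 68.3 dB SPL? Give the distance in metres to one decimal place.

The 22.6 dB drop corresponds to a distance ratio of 10^(22.6/20) for a point source.
r₂ = 11.5·10^((90.9−68.3)/20) = 11.5·10^(22.6/20) = 155.13 m.

155.1 m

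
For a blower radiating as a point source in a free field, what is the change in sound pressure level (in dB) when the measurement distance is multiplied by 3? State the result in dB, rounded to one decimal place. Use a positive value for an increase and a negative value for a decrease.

Point-source spreading: ΔL = −20·log₁₀(r₂/r₁).
ΔL = −20·log₁₀(3) = -9.54 dB.

-9.5 dB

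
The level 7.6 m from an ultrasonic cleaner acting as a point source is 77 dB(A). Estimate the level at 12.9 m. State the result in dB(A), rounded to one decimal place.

72.4 dB(A)

Point-source attenuation: ΔL = 20·log₁₀(r₂/r₁) = 20·log₁₀(12.9/7.6) = 4.596 dB.
L₂ = 77 − 20·log₁₀(12.9/7.6) = 77 − 4.596 = 72.40 dB(A).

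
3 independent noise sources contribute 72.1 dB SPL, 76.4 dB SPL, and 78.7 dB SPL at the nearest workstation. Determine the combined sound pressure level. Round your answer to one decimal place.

81.3 dB SPL

For uncorrelated sources the intensities add, so convert each level to linear form, sum, and take 10·log₁₀ of the total.
Σ 10^(L/10) = 10^(72.1/10) + 10^(76.4/10) + 10^(78.7/10) = 1.340e+08.
L_total = 10·log₁₀(1.340e+08) = 81.27 dB SPL.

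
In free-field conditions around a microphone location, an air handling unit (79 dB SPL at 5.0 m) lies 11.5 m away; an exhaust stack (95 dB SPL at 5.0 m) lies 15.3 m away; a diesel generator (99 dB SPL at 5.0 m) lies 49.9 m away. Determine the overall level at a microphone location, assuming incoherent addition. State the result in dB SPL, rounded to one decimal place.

Propagate each source to the receiver with L = L_ref − 20·log₁₀(r/r_ref), then add intensities.
air handling unit: 79 − 20·log₁₀(11.5/5.0) = 79 − 7.23 = 71.77 dB SPL.
exhaust stack: 95 − 20·log₁₀(15.3/5.0) = 95 − 9.71 = 85.29 dB SPL.
diesel generator: 99 − 20·log₁₀(49.9/5.0) = 99 − 19.98 = 79.02 dB SPL.
Σ 10^(L/10) = 4.325e+08 → L_total = 10·log₁₀(4.325e+08) = 86.36 dB SPL.

86.4 dB SPL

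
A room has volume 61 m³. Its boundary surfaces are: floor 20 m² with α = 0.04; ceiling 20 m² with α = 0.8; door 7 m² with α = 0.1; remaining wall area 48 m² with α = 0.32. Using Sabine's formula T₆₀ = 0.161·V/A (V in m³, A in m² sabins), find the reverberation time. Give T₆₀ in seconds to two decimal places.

Summing Sᵢαᵢ: 20·0.04 + 20·0.8 + 7·0.1 + 48·0.32 = 32.86 m².
T₆₀ = 0.161·V/A = 0.161·61/32.86 = 0.299 s.

0.30 s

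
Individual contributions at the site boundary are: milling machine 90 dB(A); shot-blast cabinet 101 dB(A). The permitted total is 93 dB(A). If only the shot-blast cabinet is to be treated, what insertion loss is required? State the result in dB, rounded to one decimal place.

11.0 dB

Fixed contribution from the other source: Σ 10^(L/10) = 10^(90/10) = 1.000e+09 (90.00 dB(A)).
The limit corresponds to 10^(93/10) = 1.995e+09; subtracting the fixed part leaves 9.953e+08 for the shot-blast cabinet, i.e. 89.98 dB(A).
So the shot-blast cabinet must be reduced from 101 to 89.98 dB(A): IL = 11.02 dB.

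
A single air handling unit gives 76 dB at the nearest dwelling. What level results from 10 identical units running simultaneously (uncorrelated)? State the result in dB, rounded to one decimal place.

With 10 equal, uncorrelated contributions the intensity is 10× that of one unit, giving a rise of 10·log₁₀ 10.
L_total = 76 + 10·log₁₀(10) = 76 + 10.000 = 86.00 dB.

86.0 dB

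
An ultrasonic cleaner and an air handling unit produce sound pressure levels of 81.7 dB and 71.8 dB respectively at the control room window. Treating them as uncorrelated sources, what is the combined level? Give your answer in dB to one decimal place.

Incoherent sources combine by intensity addition: L_total = 10·log₁₀(Σ 10^(L_i/10)).
Σ 10^(L/10) = 10^(81.7/10) + 10^(71.8/10) = 1.630e+08.
L_total = 10·log₁₀(1.630e+08) = 82.12 dB.

82.1 dB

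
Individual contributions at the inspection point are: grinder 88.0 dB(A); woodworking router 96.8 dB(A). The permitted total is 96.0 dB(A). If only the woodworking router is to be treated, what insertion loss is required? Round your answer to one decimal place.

The untreated sources together contribute 10^(88.0/10) = 6.310e+08, i.e. 88.00 dB(A).
The limit corresponds to 10^(96.0/10) = 3.981e+09; subtracting the fixed part leaves 3.350e+09 for the woodworking router, i.e. 95.25 dB(A).
Required insertion loss = 96.8 − 95.25 = 1.55 dB.

1.5 dB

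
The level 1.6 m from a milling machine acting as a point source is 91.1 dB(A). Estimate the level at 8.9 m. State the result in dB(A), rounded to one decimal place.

76.2 dB(A)

Spherical spreading from a point source gives a 20·log₁₀(r₂/r₁) drop.
L₂ = 91.1 − 20·log₁₀(8.9/1.6) = 91.1 − 14.905 = 76.19 dB(A).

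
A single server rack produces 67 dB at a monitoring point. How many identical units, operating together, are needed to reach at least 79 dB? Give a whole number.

Need L₁ + 10·log₁₀ N ≥ 79, i.e. log₁₀ N ≥ 1.20.
N ≥ 10^(12.0/10) = 15.849, so N = 16.

16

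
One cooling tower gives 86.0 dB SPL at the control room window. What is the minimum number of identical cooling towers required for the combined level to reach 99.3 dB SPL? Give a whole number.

22

N identical sources give L₁ + 10·log₁₀ N, so require 10·log₁₀ N ≥ 99.3 − 86.0 = 13.3 dB.
N ≥ 10^(13.3/10) = 21.380, so N = 22.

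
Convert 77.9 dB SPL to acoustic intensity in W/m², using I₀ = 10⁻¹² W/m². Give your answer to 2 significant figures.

I/I₀ = 10^(77.9/10) = 6.166e+07, so I = 6.166e+07 × 10⁻¹² W/m².

6.2e-05 W/m²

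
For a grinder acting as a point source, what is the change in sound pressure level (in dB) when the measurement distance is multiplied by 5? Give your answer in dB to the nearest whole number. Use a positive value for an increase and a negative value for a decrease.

-14 dB

A point source loses 6 dB per doubling of distance; generally ΔL = −20·log₁₀(r₂/r₁).
ΔL = −20·log₁₀(5) = -13.98 dB.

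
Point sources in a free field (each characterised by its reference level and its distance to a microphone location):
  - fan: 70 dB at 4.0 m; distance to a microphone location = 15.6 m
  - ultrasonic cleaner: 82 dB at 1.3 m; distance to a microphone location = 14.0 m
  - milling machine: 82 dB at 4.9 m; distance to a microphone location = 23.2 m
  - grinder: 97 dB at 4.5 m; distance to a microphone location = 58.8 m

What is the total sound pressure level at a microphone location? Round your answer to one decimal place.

75.8 dB

Propagate each source to the receiver with L = L_ref − 20·log₁₀(r/r_ref), then add intensities.
fan: 70 − 20·log₁₀(15.6/4.0) = 70 − 11.82 = 58.18 dB.
ultrasonic cleaner: 82 − 20·log₁₀(14.0/1.3) = 82 − 20.64 = 61.36 dB.
milling machine: 82 − 20·log₁₀(23.2/4.9) = 82 − 13.51 = 68.49 dB.
grinder: 97 − 20·log₁₀(58.8/4.5) = 97 − 22.32 = 74.68 dB.
Σ 10^(L/10) = 3.845e+07 → L_total = 10·log₁₀(3.845e+07) = 75.85 dB.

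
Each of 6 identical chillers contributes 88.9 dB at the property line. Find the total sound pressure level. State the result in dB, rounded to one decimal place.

96.7 dB

L_total = L₁ + 10·log₁₀ N for N identical incoherent sources.
L_total = 88.9 + 10·log₁₀(6) = 88.9 + 7.782 = 96.68 dB.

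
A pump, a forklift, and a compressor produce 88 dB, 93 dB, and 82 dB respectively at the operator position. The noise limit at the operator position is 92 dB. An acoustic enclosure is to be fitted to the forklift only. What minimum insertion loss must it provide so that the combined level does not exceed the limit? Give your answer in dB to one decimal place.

4.0 dB

Fixed contribution from the other sources: Σ 10^(L/10) = 10^(88/10) + 10^(82/10) = 7.894e+08 (88.97 dB).
The limit corresponds to 10^(92/10) = 1.585e+09; subtracting the fixed part leaves 7.954e+08 for the forklift, i.e. 89.01 dB.
So the forklift must be reduced from 93 to 89.01 dB: IL = 3.99 dB.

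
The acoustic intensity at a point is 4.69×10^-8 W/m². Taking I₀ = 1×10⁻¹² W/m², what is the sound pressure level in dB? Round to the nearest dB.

Dividing by I₀ shifts the exponent by 12: I/I₀ = 4.69×10^4.
L = 10·(0.6712 + 4) = 46.71 dB.

47 dB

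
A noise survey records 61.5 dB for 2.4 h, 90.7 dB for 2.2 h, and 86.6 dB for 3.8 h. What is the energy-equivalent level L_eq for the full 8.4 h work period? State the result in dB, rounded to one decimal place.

The energy average is taken in the linear domain: L_eq = 10·log₁₀[(Σ tᵢ·10^(Lᵢ/10))/T], T = 8.4 h.
Σ tᵢ·10^(Lᵢ/10) = 2.4·10^(61.5/10) + 2.2·10^(90.7/10) + 3.8·10^(86.6/10) = 4.325e+09.
L_eq = 10·log₁₀(4.325e+09/8.4) = 87.12 dB.

87.1 dB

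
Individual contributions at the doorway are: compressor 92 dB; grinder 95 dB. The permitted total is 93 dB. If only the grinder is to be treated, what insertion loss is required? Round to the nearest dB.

Everything except the grinder sums to 10^(92/10) = 1.585e+09 in linear terms, 92.00 dB.
The limit corresponds to 10^(93/10) = 1.995e+09; subtracting the fixed part leaves 4.104e+08 for the grinder, i.e. 86.13 dB.
Required insertion loss = 95 − 86.13 = 8.87 dB.

9 dB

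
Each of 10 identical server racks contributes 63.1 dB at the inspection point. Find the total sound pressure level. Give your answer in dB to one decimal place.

73.1 dB

N identical incoherent sources raise the level by 10·log₁₀ N.
L_total = 63.1 + 10·log₁₀(10) = 63.1 + 10.000 = 73.10 dB.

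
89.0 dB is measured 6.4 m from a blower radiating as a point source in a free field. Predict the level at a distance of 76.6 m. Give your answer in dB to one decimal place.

67.4 dB

Point-source attenuation: ΔL = 20·log₁₀(r₂/r₁) = 20·log₁₀(76.6/6.4) = 21.561 dB.
L₂ = 89.0 − 20·log₁₀(76.6/6.4) = 89.0 − 21.561 = 67.44 dB.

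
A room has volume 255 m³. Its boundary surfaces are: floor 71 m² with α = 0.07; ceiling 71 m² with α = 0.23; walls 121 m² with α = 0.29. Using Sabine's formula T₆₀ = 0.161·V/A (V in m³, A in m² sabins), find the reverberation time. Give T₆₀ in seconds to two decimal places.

Summing Sᵢαᵢ: 71·0.07 + 71·0.23 + 121·0.29 = 56.39 m².
T₆₀ = 0.161 × 255 / 56.39 = 0.728 s.

0.73 s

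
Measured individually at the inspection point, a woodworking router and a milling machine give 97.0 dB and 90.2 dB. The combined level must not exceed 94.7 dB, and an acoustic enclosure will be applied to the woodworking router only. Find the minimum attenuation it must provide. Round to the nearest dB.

The untreated sources together contribute 10^(90.2/10) = 1.047e+09, i.e. 90.20 dB.
The limit corresponds to 10^(94.7/10) = 2.951e+09; subtracting the fixed part leaves 1.904e+09 for the woodworking router, i.e. 92.80 dB.
So the woodworking router must be reduced from 97.0 to 92.80 dB: IL = 4.20 dB.

4 dB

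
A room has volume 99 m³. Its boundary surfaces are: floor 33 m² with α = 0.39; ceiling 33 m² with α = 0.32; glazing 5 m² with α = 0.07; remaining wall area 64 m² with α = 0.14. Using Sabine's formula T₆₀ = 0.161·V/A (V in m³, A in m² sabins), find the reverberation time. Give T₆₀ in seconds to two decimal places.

A = Σ Sᵢαᵢ = 33·0.39 + 33·0.32 + 5·0.07 + 64·0.14 = 32.74 m².
T₆₀ = 0.161 × 99 / 32.74 = 0.487 s.

0.49 s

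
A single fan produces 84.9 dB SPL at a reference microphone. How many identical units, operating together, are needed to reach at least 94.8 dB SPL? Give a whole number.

10

The shortfall is 94.8 − 84.9 = 9.9 dB, and N units add 10·log₁₀ N, so need 10·log₁₀ N ≥ 9.9.
N ≥ 10^(9.9/10) = 9.772, so N = 10.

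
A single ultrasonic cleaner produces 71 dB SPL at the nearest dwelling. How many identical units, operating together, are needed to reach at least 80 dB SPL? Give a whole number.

The shortfall is 80 − 71 = 9.0 dB, and N units add 10·log₁₀ N, so need 10·log₁₀ N ≥ 9.0.
N ≥ 10^(9.0/10) = 7.943, so N = 8.

8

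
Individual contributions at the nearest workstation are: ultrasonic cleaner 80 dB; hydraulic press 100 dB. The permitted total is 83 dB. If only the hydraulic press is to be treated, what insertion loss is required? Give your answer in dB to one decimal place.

20.0 dB

The untreated sources together contribute 10^(80/10) = 1.000e+08, i.e. 80.00 dB.
The limit corresponds to 10^(83/10) = 1.995e+08; subtracting the fixed part leaves 9.953e+07 for the hydraulic press, i.e. 79.98 dB.
So the hydraulic press must be reduced from 100 to 79.98 dB: IL = 20.02 dB.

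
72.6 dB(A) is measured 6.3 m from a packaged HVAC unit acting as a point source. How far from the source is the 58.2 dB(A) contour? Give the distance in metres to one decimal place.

For a point source L₁ − L₂ = 20·log₁₀(r₂/r₁), so r₂ = r₁·10^((L₁−L₂)/20).
r₂ = 6.3·10^((72.6−58.2)/20) = 6.3·10^(14.4/20) = 33.06 m.

33.1 m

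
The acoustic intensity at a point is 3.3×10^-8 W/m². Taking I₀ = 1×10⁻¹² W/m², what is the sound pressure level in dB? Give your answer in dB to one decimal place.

45.2 dB

I/I₀ = 3.3×10^-8/10⁻¹² = 3.3×10^4, and L = 10·log₁₀(I/I₀).
L = 10·(0.5185 + 4) = 45.19 dB.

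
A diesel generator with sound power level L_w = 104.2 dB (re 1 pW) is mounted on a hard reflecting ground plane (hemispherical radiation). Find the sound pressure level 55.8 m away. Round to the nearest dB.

The power spreads over a hemisphere of area 2π·r², so L_p = L_w − 10·log₁₀(2π·r²).
2π·r² = 1.956e+04 m², 10·log₁₀ of that is 42.914 dB.
L_p = 104.2 − 42.914 = 61.29 dB.

61 dB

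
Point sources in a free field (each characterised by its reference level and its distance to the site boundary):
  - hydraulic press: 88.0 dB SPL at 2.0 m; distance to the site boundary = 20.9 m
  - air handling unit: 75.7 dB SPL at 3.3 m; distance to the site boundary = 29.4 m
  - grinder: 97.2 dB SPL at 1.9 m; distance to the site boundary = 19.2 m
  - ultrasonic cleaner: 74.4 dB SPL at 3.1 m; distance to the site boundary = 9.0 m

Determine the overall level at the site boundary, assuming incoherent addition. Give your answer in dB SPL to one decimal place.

77.8 dB SPL

First find each source's level at the receiver (point-source: −20·log₁₀(r/r_ref)), then combine on an intensity basis.
hydraulic press: 88.0 − 20·log₁₀(20.9/2.0) = 88.0 − 20.38 = 67.62 dB SPL.
air handling unit: 75.7 − 20·log₁₀(29.4/3.3) = 75.7 − 19.00 = 56.70 dB SPL.
grinder: 97.2 − 20·log₁₀(19.2/1.9) = 97.2 − 20.09 = 77.11 dB SPL.
ultrasonic cleaner: 74.4 − 20·log₁₀(9.0/3.1) = 74.4 − 9.26 = 65.14 dB SPL.
Σ 10^(L/10) = 6.091e+07 → L_total = 10·log₁₀(6.091e+07) = 77.85 dB SPL.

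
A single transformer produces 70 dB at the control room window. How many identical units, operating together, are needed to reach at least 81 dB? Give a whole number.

Need L₁ + 10·log₁₀ N ≥ 81, i.e. log₁₀ N ≥ 1.10.
N ≥ 10^(11.0/10) = 12.589, so N = 13.

13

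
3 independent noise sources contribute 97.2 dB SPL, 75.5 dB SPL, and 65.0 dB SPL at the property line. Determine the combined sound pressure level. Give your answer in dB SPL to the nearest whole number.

Incoherent sources combine by intensity addition: L_total = 10·log₁₀(Σ 10^(L_i/10)).
Σ 10^(L/10) = 10^(97.2/10) + 10^(75.5/10) + 10^(65.0/10) = 5.287e+09.
L_total = 10·log₁₀(5.287e+09) = 97.23 dB SPL.

97 dB SPL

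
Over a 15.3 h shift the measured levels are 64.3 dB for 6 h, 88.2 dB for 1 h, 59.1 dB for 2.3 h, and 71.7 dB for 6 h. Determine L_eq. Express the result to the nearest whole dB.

77 dB

Weight each interval's intensity by its duration and average over T = 15.3 h:
Σ tᵢ·10^(Lᵢ/10) = 6·10^(64.3/10) + 1·10^(88.2/10) + 2.3·10^(59.1/10) + 6·10^(71.7/10) = 7.675e+08.
L_eq = 10·log₁₀(7.675e+08/15.3) = 77.00 dB.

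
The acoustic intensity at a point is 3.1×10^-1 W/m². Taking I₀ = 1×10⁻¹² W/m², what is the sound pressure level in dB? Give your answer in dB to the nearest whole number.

115 dB

Dividing by I₀ shifts the exponent by 12: I/I₀ = 3.1×10^11.
L = 10·(0.4914 + 11) = 114.91 dB.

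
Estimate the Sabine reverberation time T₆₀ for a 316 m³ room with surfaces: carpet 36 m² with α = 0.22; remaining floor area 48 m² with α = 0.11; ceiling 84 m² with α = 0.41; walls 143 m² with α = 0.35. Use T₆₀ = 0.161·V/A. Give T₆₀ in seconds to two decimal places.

0.52 s

A = Σ Sᵢαᵢ = 36·0.22 + 48·0.11 + 84·0.41 + 143·0.35 = 97.69 m².
T₆₀ = 0.161·V/A = 0.161·316/97.69 = 0.521 s.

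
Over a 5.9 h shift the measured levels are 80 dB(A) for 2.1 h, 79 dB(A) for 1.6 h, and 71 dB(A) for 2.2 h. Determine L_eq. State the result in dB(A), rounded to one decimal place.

77.9 dB(A)

L_eq = 10·log₁₀[(1/T)·Σ tᵢ·10^(Lᵢ/10)] with T = 5.9 h.
Σ tᵢ·10^(Lᵢ/10) = 2.1·10^(80/10) + 1.6·10^(79/10) + 2.2·10^(71/10) = 3.648e+08.
L_eq = 10·log₁₀(3.648e+08/5.9) = 77.91 dB(A).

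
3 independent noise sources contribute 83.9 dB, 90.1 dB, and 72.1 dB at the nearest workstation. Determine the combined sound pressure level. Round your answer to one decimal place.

91.1 dB

Incoherent sources combine by intensity addition: L_total = 10·log₁₀(Σ 10^(L_i/10)).
Σ 10^(L/10) = 10^(83.9/10) + 10^(90.1/10) + 10^(72.1/10) = 1.285e+09.
L_total = 10·log₁₀(1.285e+09) = 91.09 dB.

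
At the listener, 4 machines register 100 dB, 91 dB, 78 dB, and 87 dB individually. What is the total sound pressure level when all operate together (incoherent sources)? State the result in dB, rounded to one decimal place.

100.7 dB

For uncorrelated sources the intensities add, so convert each level to linear form, sum, and take 10·log₁₀ of the total.
Σ 10^(L/10) = 10^(100/10) + 10^(91/10) + 10^(78/10) + 10^(87/10) = 1.182e+10.
L_total = 10·log₁₀(1.182e+10) = 100.73 dB.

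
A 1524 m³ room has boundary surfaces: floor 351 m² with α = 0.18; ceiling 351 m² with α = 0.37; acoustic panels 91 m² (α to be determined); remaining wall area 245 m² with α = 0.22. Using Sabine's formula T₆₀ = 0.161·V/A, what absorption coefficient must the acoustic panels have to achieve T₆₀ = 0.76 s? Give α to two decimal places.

From T₆₀ = 0.161·V/A, the target T₆₀ = 0.76 s needs A = 0.161·1524/0.76 = 322.85 m².
Absorption from the other surfaces = 351·0.18 + 351·0.37 + 245·0.22 = 246.95 m², so the acoustic panels must supply 75.90 m² over 91 m².
α = 75.90/91 = 0.834.

0.83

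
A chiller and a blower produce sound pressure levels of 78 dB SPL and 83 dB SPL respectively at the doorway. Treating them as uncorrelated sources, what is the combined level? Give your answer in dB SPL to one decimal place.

84.2 dB SPL

Incoherent sources combine by intensity addition: L_total = 10·log₁₀(Σ 10^(L_i/10)).
Σ 10^(L/10) = 10^(78/10) + 10^(83/10) = 2.626e+08.
L_total = 10·log₁₀(2.626e+08) = 84.19 dB SPL.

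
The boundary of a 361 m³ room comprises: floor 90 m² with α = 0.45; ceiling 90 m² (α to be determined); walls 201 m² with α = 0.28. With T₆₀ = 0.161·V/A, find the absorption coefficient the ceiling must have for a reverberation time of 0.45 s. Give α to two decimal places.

0.36

Required total absorption A = 0.161·361/0.45 = 129.16 m².
Absorption from the other surfaces = 90·0.45 + 201·0.28 = 96.78 m², so the ceiling must supply 32.38 m² over 90 m².
α = 32.38/90 = 0.360.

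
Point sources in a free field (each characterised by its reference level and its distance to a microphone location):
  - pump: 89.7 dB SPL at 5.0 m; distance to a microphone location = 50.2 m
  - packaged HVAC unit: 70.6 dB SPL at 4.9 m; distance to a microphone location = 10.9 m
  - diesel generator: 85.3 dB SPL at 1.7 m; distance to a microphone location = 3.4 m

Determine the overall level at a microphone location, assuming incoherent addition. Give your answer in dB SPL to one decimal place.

79.8 dB SPL

Propagate each source to the receiver with L = L_ref − 20·log₁₀(r/r_ref), then add intensities.
pump: 89.7 − 20·log₁₀(50.2/5.0) = 89.7 − 20.03 = 69.67 dB SPL.
packaged HVAC unit: 70.6 − 20·log₁₀(10.9/4.9) = 70.6 − 6.94 = 63.66 dB SPL.
diesel generator: 85.3 − 20·log₁₀(3.4/1.7) = 85.3 − 6.02 = 79.28 dB SPL.
Σ 10^(L/10) = 9.629e+07 → L_total = 10·log₁₀(9.629e+07) = 79.84 dB SPL.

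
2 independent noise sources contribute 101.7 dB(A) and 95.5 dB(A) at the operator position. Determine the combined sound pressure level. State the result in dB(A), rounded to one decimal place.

102.6 dB(A)

For uncorrelated sources the intensities add, so convert each level to linear form, sum, and take 10·log₁₀ of the total.
Σ 10^(L/10) = 10^(101.7/10) + 10^(95.5/10) = 1.834e+10.
L_total = 10·log₁₀(1.834e+10) = 102.63 dB(A).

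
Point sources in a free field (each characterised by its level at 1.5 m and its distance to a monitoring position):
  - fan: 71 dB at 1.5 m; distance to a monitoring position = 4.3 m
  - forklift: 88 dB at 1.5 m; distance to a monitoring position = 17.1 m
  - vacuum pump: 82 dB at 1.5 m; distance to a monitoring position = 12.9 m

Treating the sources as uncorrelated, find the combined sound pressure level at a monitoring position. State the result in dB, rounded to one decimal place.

Apply inverse-square spreading to bring every level to the receiver, then sum 10^(L/10).
fan: 71 − 20·log₁₀(4.3/1.5) = 71 − 9.15 = 61.85 dB.
forklift: 88 − 20·log₁₀(17.1/1.5) = 88 − 21.14 = 66.86 dB.
vacuum pump: 82 − 20·log₁₀(12.9/1.5) = 82 − 18.69 = 63.31 dB.
Σ 10^(L/10) = 8.530e+06 → L_total = 10·log₁₀(8.530e+06) = 69.31 dB.

69.3 dB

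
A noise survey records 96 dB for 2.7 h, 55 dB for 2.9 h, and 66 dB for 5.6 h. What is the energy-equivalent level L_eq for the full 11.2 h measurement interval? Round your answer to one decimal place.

Weight each interval's intensity by its duration and average over T = 11.2 h:
Σ tᵢ·10^(Lᵢ/10) = 2.7·10^(96/10) + 2.9·10^(55/10) + 5.6·10^(66/10) = 1.077e+10.
L_eq = 10·log₁₀(1.077e+10/11.2) = 89.83 dB.

89.8 dB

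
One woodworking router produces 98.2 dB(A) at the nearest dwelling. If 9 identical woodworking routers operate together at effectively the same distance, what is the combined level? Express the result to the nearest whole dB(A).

N identical incoherent sources raise the level by 10·log₁₀ N.
L_total = 98.2 + 10·log₁₀(9) = 98.2 + 9.542 = 107.74 dB(A).

108 dB(A)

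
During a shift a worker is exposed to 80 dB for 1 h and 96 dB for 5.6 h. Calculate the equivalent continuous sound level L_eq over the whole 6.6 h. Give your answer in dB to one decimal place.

L_eq = 10·log₁₀[(1/T)·Σ tᵢ·10^(Lᵢ/10)] with T = 6.6 h.
Σ tᵢ·10^(Lᵢ/10) = 1·10^(80/10) + 5.6·10^(96/10) = 2.239e+10.
L_eq = 10·log₁₀(2.239e+10/6.6) = 95.31 dB.

95.3 dB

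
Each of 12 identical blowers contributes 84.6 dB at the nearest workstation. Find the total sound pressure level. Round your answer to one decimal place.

L_total = L₁ + 10·log₁₀ N for N identical incoherent sources.
L_total = 84.6 + 10·log₁₀(12) = 84.6 + 10.792 = 95.39 dB.

95.4 dB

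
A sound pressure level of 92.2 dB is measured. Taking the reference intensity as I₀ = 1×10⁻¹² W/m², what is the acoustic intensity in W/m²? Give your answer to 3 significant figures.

0.00166 W/m²

I/I₀ = 10^(92.2/10) = 1.66e+09, so I = 1.66e+09 × 10⁻¹² W/m².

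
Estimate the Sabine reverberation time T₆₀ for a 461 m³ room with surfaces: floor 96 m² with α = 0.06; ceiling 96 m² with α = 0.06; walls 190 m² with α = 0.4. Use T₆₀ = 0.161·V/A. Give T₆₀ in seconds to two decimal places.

Summing Sᵢαᵢ: 96·0.06 + 96·0.06 + 190·0.4 = 87.52 m².
T₆₀ = 0.161 × 461 / 87.52 = 0.848 s.

0.85 s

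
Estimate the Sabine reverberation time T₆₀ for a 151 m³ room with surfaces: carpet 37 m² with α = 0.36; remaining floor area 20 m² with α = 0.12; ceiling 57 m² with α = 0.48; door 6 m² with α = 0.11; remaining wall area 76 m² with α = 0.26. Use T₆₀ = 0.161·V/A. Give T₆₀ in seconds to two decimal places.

Summing Sᵢαᵢ: 37·0.36 + 20·0.12 + 57·0.48 + 6·0.11 + 76·0.26 = 63.50 m².
T₆₀ = 0.161·V/A = 0.161·151/63.50 = 0.383 s.

0.38 s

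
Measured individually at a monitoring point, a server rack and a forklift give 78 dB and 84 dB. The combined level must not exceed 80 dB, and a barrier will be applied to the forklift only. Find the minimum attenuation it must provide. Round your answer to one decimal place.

8.3 dB

Everything except the forklift sums to 10^(78/10) = 6.310e+07 in linear terms, 78.00 dB.
To meet 80 dB overall, the treated forklift may contribute at most 10^(80/10) − 6.310e+07 = 3.690e+07, i.e. 75.67 dB.
Required insertion loss = 84 − 75.67 = 8.33 dB.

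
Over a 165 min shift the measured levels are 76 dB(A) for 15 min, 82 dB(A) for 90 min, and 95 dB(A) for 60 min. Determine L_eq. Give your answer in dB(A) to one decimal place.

90.9 dB(A)

Weight each interval's intensity by its duration and average over T = 165 min:
Σ tᵢ·10^(Lᵢ/10) = 15·10^(76/10) + 90·10^(82/10) + 60·10^(95/10) = 2.046e+11.
L_eq = 10·log₁₀(2.046e+11/165) = 90.93 dB(A).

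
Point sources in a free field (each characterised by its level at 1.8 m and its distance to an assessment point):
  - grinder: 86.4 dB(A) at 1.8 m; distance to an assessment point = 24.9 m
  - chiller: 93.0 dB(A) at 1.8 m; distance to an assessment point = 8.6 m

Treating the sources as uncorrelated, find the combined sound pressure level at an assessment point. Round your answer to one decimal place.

Propagate each source to the receiver with L = L_ref − 20·log₁₀(r/r_ref), then add intensities.
grinder: 86.4 − 20·log₁₀(24.9/1.8) = 86.4 − 22.82 = 63.58 dB(A).
chiller: 93.0 − 20·log₁₀(8.6/1.8) = 93.0 − 13.58 = 79.42 dB(A).
Σ 10^(L/10) = 8.969e+07 → L_total = 10·log₁₀(8.969e+07) = 79.53 dB(A).

79.5 dB(A)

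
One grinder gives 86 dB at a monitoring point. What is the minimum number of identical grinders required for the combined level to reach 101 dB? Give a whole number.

32

Need L₁ + 10·log₁₀ N ≥ 101, i.e. log₁₀ N ≥ 1.50.
N ≥ 10^(15.0/10) = 31.623, so N = 32.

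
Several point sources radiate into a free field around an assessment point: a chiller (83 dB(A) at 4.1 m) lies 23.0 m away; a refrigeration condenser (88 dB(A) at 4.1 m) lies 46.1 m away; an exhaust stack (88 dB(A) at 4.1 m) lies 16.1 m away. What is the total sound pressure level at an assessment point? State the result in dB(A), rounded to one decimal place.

77.2 dB(A)

Apply inverse-square spreading to bring every level to the receiver, then sum 10^(L/10).
chiller: 83 − 20·log₁₀(23.0/4.1) = 83 − 14.98 = 68.02 dB(A).
refrigeration condenser: 88 − 20·log₁₀(46.1/4.1) = 88 − 21.02 = 66.98 dB(A).
exhaust stack: 88 − 20·log₁₀(16.1/4.1) = 88 − 11.88 = 76.12 dB(A).
Σ 10^(L/10) = 5.225e+07 → L_total = 10·log₁₀(5.225e+07) = 77.18 dB(A).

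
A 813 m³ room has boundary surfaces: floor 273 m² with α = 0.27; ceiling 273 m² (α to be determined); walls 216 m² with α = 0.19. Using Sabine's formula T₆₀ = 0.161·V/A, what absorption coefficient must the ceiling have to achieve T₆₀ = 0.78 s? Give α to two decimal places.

From T₆₀ = 0.161·V/A, the target T₆₀ = 0.78 s needs A = 0.161·813/0.78 = 167.81 m².
Absorption from the other surfaces = 273·0.27 + 216·0.19 = 114.75 m², so the ceiling must supply 53.06 m² over 273 m².
α = 53.06/273 = 0.194.

0.19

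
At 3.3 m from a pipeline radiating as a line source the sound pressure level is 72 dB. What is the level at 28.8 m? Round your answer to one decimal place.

Line-source attenuation: ΔL = 10·log₁₀(r₂/r₁) = 10·log₁₀(28.8/3.3) = 9.409 dB.
L₂ = 72 − 10·log₁₀(28.8/3.3) = 72 − 9.409 = 62.59 dB.

62.6 dB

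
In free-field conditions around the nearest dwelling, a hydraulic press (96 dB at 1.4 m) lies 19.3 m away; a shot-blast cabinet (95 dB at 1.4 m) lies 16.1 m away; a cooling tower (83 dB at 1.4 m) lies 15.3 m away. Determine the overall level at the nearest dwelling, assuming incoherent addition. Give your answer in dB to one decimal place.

Propagate each source to the receiver with L = L_ref − 20·log₁₀(r/r_ref), then add intensities.
hydraulic press: 96 − 20·log₁₀(19.3/1.4) = 96 − 22.79 = 73.21 dB.
shot-blast cabinet: 95 − 20·log₁₀(16.1/1.4) = 95 − 21.21 = 73.79 dB.
cooling tower: 83 − 20·log₁₀(15.3/1.4) = 83 − 20.77 = 62.23 dB.
Σ 10^(L/10) = 4.653e+07 → L_total = 10·log₁₀(4.653e+07) = 76.68 dB.

76.7 dB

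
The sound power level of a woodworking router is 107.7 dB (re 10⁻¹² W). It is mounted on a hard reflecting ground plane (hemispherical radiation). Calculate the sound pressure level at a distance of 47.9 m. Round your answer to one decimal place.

L_p = L_w − 10·log₁₀(2π·r²) with r = 47.9 m.
2π·r² = 1.442e+04 m², 10·log₁₀ of that is 41.589 dB.
L_p = 107.7 − 41.589 = 66.11 dB.

66.1 dB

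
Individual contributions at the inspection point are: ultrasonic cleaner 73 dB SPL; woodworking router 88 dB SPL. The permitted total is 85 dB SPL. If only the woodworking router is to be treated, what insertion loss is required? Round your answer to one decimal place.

3.3 dB

Everything except the woodworking router sums to 10^(73/10) = 1.995e+07 in linear terms, 73.00 dB SPL.
To meet 85 dB SPL overall, the treated woodworking router may contribute at most 10^(85/10) − 1.995e+07 = 2.963e+08, i.e. 84.72 dB SPL.
So the woodworking router must be reduced from 88 to 84.72 dB SPL: IL = 3.28 dB.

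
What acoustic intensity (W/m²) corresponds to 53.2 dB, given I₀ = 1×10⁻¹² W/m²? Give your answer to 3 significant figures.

I = I₀·10^(L/10) = 10⁻¹² × 10^(53.2/10) = 10^(-6.680).

2.09e-07 W/m²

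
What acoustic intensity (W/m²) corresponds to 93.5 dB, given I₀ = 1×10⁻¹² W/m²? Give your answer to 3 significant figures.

0.00224 W/m²

I = I₀·10^(L/10) = 10⁻¹² × 10^(93.5/10) = 10^(-2.650).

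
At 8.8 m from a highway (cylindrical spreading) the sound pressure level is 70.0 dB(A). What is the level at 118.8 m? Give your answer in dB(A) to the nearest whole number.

59 dB(A)

For a line source, L₂ = L₁ − 10·log₁₀(r₂/r₁).
L₂ = 70.0 − 10·log₁₀(118.8/8.8) = 70.0 − 11.303 = 58.70 dB(A).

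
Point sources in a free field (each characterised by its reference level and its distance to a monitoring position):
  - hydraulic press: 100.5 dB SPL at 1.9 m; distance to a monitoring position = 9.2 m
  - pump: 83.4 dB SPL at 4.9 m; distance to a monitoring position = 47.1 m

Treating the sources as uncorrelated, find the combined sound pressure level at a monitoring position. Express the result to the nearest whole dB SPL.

87 dB SPL

Propagate each source to the receiver with L = L_ref − 20·log₁₀(r/r_ref), then add intensities.
hydraulic press: 100.5 − 20·log₁₀(9.2/1.9) = 100.5 − 13.70 = 86.80 dB SPL.
pump: 83.4 − 20·log₁₀(47.1/4.9) = 83.4 − 19.66 = 63.74 dB SPL.
Σ 10^(L/10) = 4.809e+08 → L_total = 10·log₁₀(4.809e+08) = 86.82 dB SPL.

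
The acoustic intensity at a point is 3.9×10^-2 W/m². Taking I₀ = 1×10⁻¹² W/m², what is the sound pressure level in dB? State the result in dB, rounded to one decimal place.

I/I₀ = 3.9×10^-2/10⁻¹² = 3.9×10^10, and L = 10·log₁₀(I/I₀).
L = 10·(0.5911 + 10) = 105.91 dB.

105.9 dB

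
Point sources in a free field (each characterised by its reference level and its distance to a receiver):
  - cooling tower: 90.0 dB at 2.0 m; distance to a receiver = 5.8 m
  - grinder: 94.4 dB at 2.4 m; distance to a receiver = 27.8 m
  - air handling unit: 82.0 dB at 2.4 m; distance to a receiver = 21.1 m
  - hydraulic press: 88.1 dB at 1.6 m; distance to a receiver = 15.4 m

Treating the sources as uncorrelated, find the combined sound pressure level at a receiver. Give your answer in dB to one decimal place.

81.7 dB

Propagate each source to the receiver with L = L_ref − 20·log₁₀(r/r_ref), then add intensities.
cooling tower: 90.0 − 20·log₁₀(5.8/2.0) = 90.0 − 9.25 = 80.75 dB.
grinder: 94.4 − 20·log₁₀(27.8/2.4) = 94.4 − 21.28 = 73.12 dB.
air handling unit: 82.0 − 20·log₁₀(21.1/2.4) = 82.0 − 18.88 = 63.12 dB.
hydraulic press: 88.1 − 20·log₁₀(15.4/1.6) = 88.1 − 19.67 = 68.43 dB.
Σ 10^(L/10) = 1.485e+08 → L_total = 10·log₁₀(1.485e+08) = 81.72 dB.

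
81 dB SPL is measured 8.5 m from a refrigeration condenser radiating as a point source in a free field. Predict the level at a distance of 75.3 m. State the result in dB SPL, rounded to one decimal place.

62.1 dB SPL

Point-source attenuation: ΔL = 20·log₁₀(r₂/r₁) = 20·log₁₀(75.3/8.5) = 18.948 dB.
L₂ = 81 − 20·log₁₀(75.3/8.5) = 81 − 18.948 = 62.05 dB SPL.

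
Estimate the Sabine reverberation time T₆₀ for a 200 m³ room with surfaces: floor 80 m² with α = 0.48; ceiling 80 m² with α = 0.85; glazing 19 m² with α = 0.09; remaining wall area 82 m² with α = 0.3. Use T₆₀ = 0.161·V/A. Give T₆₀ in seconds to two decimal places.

0.24 s

Summing Sᵢαᵢ: 80·0.48 + 80·0.85 + 19·0.09 + 82·0.3 = 132.71 m².
T₆₀ = 0.161 × 200 / 132.71 = 0.243 s.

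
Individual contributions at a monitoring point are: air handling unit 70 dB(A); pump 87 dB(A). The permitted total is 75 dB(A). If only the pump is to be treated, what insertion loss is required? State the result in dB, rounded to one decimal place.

13.7 dB

The untreated sources together contribute 10^(70/10) = 1.000e+07, i.e. 70.00 dB(A).
To meet 75 dB(A) overall, the treated pump may contribute at most 10^(75/10) − 1.000e+07 = 2.162e+07, i.e. 73.35 dB(A).
Required insertion loss = 87 − 73.35 = 13.65 dB.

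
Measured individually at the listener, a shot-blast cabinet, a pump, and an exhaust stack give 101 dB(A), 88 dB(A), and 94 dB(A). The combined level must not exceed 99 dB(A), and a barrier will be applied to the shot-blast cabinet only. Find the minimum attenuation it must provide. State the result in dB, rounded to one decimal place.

Everything except the shot-blast cabinet sums to 10^(88/10) + 10^(94/10) = 3.143e+09 in linear terms, 94.97 dB(A).
The limit corresponds to 10^(99/10) = 7.943e+09; subtracting the fixed part leaves 4.800e+09 for the shot-blast cabinet, i.e. 96.81 dB(A).
So the shot-blast cabinet must be reduced from 101 to 96.81 dB(A): IL = 4.19 dB.

4.2 dB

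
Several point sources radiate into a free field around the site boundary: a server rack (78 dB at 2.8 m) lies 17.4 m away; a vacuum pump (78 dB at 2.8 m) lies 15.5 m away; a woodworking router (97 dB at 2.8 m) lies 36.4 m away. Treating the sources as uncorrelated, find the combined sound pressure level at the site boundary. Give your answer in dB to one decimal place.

First find each source's level at the receiver (point-source: −20·log₁₀(r/r_ref)), then combine on an intensity basis.
server rack: 78 − 20·log₁₀(17.4/2.8) = 78 − 15.87 = 62.13 dB.
vacuum pump: 78 − 20·log₁₀(15.5/2.8) = 78 − 14.86 = 63.14 dB.
woodworking router: 97 − 20·log₁₀(36.4/2.8) = 97 − 22.28 = 74.72 dB.
Σ 10^(L/10) = 3.335e+07 → L_total = 10·log₁₀(3.335e+07) = 75.23 dB.

75.2 dB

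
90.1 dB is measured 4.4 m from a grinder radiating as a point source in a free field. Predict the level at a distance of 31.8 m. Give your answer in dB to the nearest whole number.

73 dB

For a point source, L₂ = L₁ − 20·log₁₀(r₂/r₁).
L₂ = 90.1 − 20·log₁₀(31.8/4.4) = 90.1 − 17.179 = 72.92 dB.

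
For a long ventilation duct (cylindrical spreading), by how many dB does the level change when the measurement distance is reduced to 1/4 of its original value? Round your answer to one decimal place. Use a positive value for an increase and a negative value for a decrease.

With cylindrical spreading the level changes by −10·log₁₀(r₂/r₁).
ΔL = −10·log₁₀(0.25) = +6.02 dB.

+6.0 dB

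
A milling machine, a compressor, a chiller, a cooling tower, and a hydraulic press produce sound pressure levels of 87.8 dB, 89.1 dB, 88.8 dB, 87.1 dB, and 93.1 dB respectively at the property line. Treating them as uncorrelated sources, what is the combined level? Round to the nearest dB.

Incoherent sources combine by intensity addition: L_total = 10·log₁₀(Σ 10^(L_i/10)).
Σ 10^(L/10) = 10^(87.8/10) + 10^(89.1/10) + 10^(88.8/10) + 10^(87.1/10) + 10^(93.1/10) = 4.729e+09.
L_total = 10·log₁₀(4.729e+09) = 96.75 dB.

97 dB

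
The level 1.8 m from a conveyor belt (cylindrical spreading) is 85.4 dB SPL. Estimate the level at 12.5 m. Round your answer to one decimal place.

Line-source attenuation: ΔL = 10·log₁₀(r₂/r₁) = 10·log₁₀(12.5/1.8) = 8.416 dB.
L₂ = 85.4 − 10·log₁₀(12.5/1.8) = 85.4 − 8.416 = 76.98 dB SPL.

77.0 dB SPL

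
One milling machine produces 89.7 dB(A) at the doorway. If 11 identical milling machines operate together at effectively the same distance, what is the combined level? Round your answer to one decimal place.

100.1 dB(A)

L_total = L₁ + 10·log₁₀ N for N identical incoherent sources.
L_total = 89.7 + 10·log₁₀(11) = 89.7 + 10.414 = 100.11 dB(A).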